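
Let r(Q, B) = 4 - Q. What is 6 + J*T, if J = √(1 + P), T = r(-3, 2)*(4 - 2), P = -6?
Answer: 6 + 14*I*√5 ≈ 6.0 + 31.305*I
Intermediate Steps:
T = 14 (T = (4 - 1*(-3))*(4 - 2) = (4 + 3)*2 = 7*2 = 14)
J = I*√5 (J = √(1 - 6) = √(-5) = I*√5 ≈ 2.2361*I)
6 + J*T = 6 + (I*√5)*14 = 6 + 14*I*√5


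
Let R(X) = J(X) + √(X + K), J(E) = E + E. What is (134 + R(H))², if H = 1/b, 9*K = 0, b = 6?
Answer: (806 + √6)²/36 ≈ 18155.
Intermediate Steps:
K = 0 (K = (⅑)*0 = 0)
H = ⅙ (H = 1/6 = ⅙ ≈ 0.16667)
J(E) = 2*E
R(X) = √X + 2*X (R(X) = 2*X + √(X + 0) = 2*X + √X = √X + 2*X)
(134 + R(H))² = (134 + (√(⅙) + 2*(⅙)))² = (134 + (√6/6 + ⅓))² = (134 + (⅓ + √6/6))² = (403/3 + √6/6)²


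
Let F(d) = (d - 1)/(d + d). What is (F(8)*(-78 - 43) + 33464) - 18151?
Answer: 244161/16 ≈ 15260.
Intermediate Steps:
F(d) = (-1 + d)/(2*d) (F(d) = (-1 + d)/((2*d)) = (-1 + d)*(1/(2*d)) = (-1 + d)/(2*d))
(F(8)*(-78 - 43) + 33464) - 18151 = (((½)*(-1 + 8)/8)*(-78 - 43) + 33464) - 18151 = (((½)*(⅛)*7)*(-121) + 33464) - 18151 = ((7/16)*(-121) + 33464) - 18151 = (-847/16 + 33464) - 18151 = 534577/16 - 18151 = 244161/16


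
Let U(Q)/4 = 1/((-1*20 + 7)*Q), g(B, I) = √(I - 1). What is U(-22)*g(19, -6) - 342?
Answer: -342 + 2*I*√7/143 ≈ -342.0 + 0.037004*I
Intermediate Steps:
g(B, I) = √(-1 + I)
U(Q) = -4/(13*Q) (U(Q) = 4*(1/((-1*20 + 7)*Q)) = 4*(1/((-20 + 7)*Q)) = 4*(1/((-13)*Q)) = 4*(-1/(13*Q)) = -4/(13*Q))
U(-22)*g(19, -6) - 342 = (-4/13/(-22))*√(-1 - 6) - 342 = (-4/13*(-1/22))*√(-7) - 342 = 2*(I*√7)/143 - 342 = 2*I*√7/143 - 342 = -342 + 2*I*√7/143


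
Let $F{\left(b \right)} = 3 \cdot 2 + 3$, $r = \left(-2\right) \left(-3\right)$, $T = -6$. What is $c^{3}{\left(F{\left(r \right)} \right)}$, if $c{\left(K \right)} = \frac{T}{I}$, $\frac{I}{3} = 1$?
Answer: $-8$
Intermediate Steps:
$I = 3$ ($I = 3 \cdot 1 = 3$)
$r = 6$
$F{\left(b \right)} = 9$ ($F{\left(b \right)} = 6 + 3 = 9$)
$c{\left(K \right)} = -2$ ($c{\left(K \right)} = - \frac{6}{3} = \left(-6\right) \frac{1}{3} = -2$)
$c^{3}{\left(F{\left(r \right)} \right)} = \left(-2\right)^{3} = -8$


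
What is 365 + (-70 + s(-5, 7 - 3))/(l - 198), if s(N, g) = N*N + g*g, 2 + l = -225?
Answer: 155154/425 ≈ 365.07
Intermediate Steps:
l = -227 (l = -2 - 225 = -227)
s(N, g) = N² + g²
365 + (-70 + s(-5, 7 - 3))/(l - 198) = 365 + (-70 + ((-5)² + (7 - 3)²))/(-227 - 198) = 365 + (-70 + (25 + 4²))/(-425) = 365 + (-70 + (25 + 16))*(-1/425) = 365 + (-70 + 41)*(-1/425) = 365 - 29*(-1/425) = 365 + 29/425 = 155154/425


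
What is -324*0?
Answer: 0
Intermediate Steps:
-324*0 = -18*0 = 0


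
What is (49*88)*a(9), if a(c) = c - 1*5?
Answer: 17248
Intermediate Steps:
a(c) = -5 + c (a(c) = c - 5 = -5 + c)
(49*88)*a(9) = (49*88)*(-5 + 9) = 4312*4 = 17248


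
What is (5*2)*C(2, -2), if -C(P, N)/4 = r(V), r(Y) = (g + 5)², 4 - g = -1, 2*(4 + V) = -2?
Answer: -4000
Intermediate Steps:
V = -5 (V = -4 + (½)*(-2) = -4 - 1 = -5)
g = 5 (g = 4 - 1*(-1) = 4 + 1 = 5)
r(Y) = 100 (r(Y) = (5 + 5)² = 10² = 100)
C(P, N) = -400 (C(P, N) = -4*100 = -400)
(5*2)*C(2, -2) = (5*2)*(-400) = 10*(-400) = -4000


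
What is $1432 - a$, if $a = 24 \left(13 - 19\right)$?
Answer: $1576$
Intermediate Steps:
$a = -144$ ($a = 24 \left(-6\right) = -144$)
$1432 - a = 1432 - -144 = 1432 + 144 = 1576$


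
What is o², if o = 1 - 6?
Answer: 25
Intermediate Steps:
o = -5
o² = (-5)² = 25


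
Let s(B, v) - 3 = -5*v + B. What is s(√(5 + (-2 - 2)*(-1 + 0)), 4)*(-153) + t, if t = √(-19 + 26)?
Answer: 2142 + √7 ≈ 2144.6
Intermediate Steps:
s(B, v) = 3 + B - 5*v (s(B, v) = 3 + (-5*v + B) = 3 + (B - 5*v) = 3 + B - 5*v)
t = √7 ≈ 2.6458
s(√(5 + (-2 - 2)*(-1 + 0)), 4)*(-153) + t = (3 + √(5 + (-2 - 2)*(-1 + 0)) - 5*4)*(-153) + √7 = (3 + √(5 - 4*(-1)) - 20)*(-153) + √7 = (3 + √(5 + 4) - 20)*(-153) + √7 = (3 + √9 - 20)*(-153) + √7 = (3 + 3 - 20)*(-153) + √7 = -14*(-153) + √7 = 2142 + √7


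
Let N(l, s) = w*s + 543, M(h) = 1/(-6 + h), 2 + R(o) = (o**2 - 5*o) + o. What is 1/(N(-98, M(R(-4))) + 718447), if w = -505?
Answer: 24/17255255 ≈ 1.3909e-6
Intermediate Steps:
R(o) = -2 + o**2 - 4*o (R(o) = -2 + ((o**2 - 5*o) + o) = -2 + (o**2 - 4*o) = -2 + o**2 - 4*o)
N(l, s) = 543 - 505*s (N(l, s) = -505*s + 543 = 543 - 505*s)
1/(N(-98, M(R(-4))) + 718447) = 1/((543 - 505/(-6 + (-2 + (-4)**2 - 4*(-4)))) + 718447) = 1/((543 - 505/(-6 + (-2 + 16 + 16))) + 718447) = 1/((543 - 505/(-6 + 30)) + 718447) = 1/((543 - 505/24) + 718447) = 1/(12527/24 + 718447) = 1/(17255255/24) = 24/17255255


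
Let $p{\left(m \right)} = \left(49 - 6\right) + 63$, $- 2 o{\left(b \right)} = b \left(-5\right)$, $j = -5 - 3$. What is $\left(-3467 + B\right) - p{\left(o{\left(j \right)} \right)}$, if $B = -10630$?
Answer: $-14203$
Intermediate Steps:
$j = -8$ ($j = -5 - 3 = -8$)
$o{\left(b \right)} = \frac{5 b}{2}$ ($o{\left(b \right)} = - \frac{b \left(-5\right)}{2} = - \frac{\left(-5\right) b}{2} = \frac{5 b}{2}$)
$p{\left(m \right)} = 106$ ($p{\left(m \right)} = 43 + 63 = 106$)
$\left(-3467 + B\right) - p{\left(o{\left(j \right)} \right)} = \left(-3467 - 10630\right) - 106 = -14097 - 106 = -14203$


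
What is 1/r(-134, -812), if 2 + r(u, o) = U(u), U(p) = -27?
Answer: -1/29 ≈ -0.034483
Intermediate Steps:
r(u, o) = -29 (r(u, o) = -2 - 27 = -29)
1/r(-134, -812) = 1/(-29) = -1/29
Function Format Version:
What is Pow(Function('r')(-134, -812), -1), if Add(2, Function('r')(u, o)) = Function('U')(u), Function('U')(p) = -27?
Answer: Rational(-1, 29) ≈ -0.034483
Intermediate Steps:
Function('r')(u, o) = -29 (Function('r')(u, o) = Add(-2, -27) = -29)
Pow(Function('r')(-134, -812), -1) = Pow(-29, -1) = Rational(-1, 29)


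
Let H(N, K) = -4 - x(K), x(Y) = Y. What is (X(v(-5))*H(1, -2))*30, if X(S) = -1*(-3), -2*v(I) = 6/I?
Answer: -180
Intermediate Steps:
v(I) = -3/I
H(N, K) = -4 - K
X(S) = 3
(X(v(-5))*H(1, -2))*30 = (3*(-4 - 1*(-2)))*30 = (3*(-4 + 2))*30 = (3*(-2))*30 = -6*30 = -180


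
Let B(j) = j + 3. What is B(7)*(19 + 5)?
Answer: 240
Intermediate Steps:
B(j) = 3 + j
B(7)*(19 + 5) = (3 + 7)*(19 + 5) = 10*24 = 240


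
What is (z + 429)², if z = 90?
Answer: 269361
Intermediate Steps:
(z + 429)² = (90 + 429)² = 519² = 269361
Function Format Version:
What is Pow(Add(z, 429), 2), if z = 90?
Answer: 269361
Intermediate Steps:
Pow(Add(z, 429), 2) = Pow(Add(90, 429), 2) = Pow(519, 2) = 269361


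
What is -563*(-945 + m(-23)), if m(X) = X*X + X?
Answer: 247157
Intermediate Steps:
m(X) = X + X² (m(X) = X² + X = X + X²)
-563*(-945 + m(-23)) = -563*(-945 - 23*(1 - 23)) = -563*(-945 - 23*(-22)) = -563*(-945 + 506) = -563*(-439) = 247157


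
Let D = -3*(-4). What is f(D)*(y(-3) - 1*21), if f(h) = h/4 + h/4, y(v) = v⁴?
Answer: 360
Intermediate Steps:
D = 12
f(h) = h/2 (f(h) = h*(¼) + h*(¼) = h/4 + h/4 = h/2)
f(D)*(y(-3) - 1*21) = ((½)*12)*((-3)⁴ - 1*21) = 6*(81 - 21) = 6*60 = 360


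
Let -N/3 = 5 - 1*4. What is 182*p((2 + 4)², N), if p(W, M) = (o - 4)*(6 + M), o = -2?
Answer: -3276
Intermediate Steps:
N = -3 (N = -3*(5 - 1*4) = -3*(5 - 4) = -3*1 = -3)
p(W, M) = -36 - 6*M (p(W, M) = (-2 - 4)*(6 + M) = -6*(6 + M) = -36 - 6*M)
182*p((2 + 4)², N) = 182*(-36 - 6*(-3)) = 182*(-36 + 18) = 182*(-18) = -3276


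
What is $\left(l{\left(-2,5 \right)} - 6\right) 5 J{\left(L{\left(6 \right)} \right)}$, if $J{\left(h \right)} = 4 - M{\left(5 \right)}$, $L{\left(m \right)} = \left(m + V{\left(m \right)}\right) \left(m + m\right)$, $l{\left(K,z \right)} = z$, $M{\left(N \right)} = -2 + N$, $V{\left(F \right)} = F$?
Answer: $-5$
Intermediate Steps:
$L{\left(m \right)} = 4 m^{2}$ ($L{\left(m \right)} = \left(m + m\right) \left(m + m\right) = 2 m 2 m = 4 m^{2}$)
$J{\left(h \right)} = 1$ ($J{\left(h \right)} = 4 - \left(-2 + 5\right) = 4 - 3 = 1$)
$\left(l{\left(-2,5 \right)} - 6\right) 5 J{\left(L{\left(6 \right)} \right)} = \left(5 - 6\right) 5 \cdot 1 = \left(-1\right) 5 \cdot 1 = \left(-5\right) 1 = -5$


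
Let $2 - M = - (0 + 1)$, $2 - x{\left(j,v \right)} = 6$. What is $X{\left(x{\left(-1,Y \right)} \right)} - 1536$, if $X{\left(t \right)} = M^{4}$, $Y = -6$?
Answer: $-1455$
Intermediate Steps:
$x{\left(j,v \right)} = -4$ ($x{\left(j,v \right)} = 2 - 6 = -4$)
$M = 3$ ($M = 2 - - (0 + 1) = 2 - \left(-1\right) 1 = 2 - -1 = 2 + 1 = 3$)
$X{\left(t \right)} = 81$ ($X{\left(t \right)} = 3^{4} = 81$)
$X{\left(x{\left(-1,Y \right)} \right)} - 1536 = 81 - 1536 = -1455$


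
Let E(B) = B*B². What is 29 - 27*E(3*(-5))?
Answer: 91154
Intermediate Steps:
E(B) = B³
29 - 27*E(3*(-5)) = 29 - 27*(3*(-5))³ = 29 - 27*(-15)³ = 29 - 27*(-3375) = 29 + 91125 = 91154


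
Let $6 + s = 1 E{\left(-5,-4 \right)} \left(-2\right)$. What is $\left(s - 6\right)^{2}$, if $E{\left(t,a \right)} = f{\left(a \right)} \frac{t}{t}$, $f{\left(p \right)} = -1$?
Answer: $100$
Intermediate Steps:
$E{\left(t,a \right)} = -1$ ($E{\left(t,a \right)} = - \frac{t}{t} = \left(-1\right) 1 = -1$)
$s = -4$ ($s = -6 + 1 \left(-1\right) \left(-2\right) = -6 - -2 = -6 + 2 = -4$)
$\left(s - 6\right)^{2} = \left(-4 - 6\right)^{2} = \left(-10\right)^{2} = 100$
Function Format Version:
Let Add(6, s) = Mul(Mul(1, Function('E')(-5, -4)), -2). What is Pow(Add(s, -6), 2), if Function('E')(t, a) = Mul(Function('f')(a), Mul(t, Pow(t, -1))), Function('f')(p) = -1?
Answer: 100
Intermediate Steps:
Function('E')(t, a) = -1 (Function('E')(t, a) = Mul(-1, Mul(t, Pow(t, -1))) = Mul(-1, 1) = -1)
s = -4 (s = Add(-6, Mul(Mul(1, -1), -2)) = Add(-6, Mul(-1, -2)) = Add(-6, 2) = -4)
Pow(Add(s, -6), 2) = Pow(Add(-4, -6), 2) = Pow(-10, 2) = 100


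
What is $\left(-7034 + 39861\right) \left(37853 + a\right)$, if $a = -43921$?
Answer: $-199194236$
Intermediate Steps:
$\left(-7034 + 39861\right) \left(37853 + a\right) = \left(-7034 + 39861\right) \left(37853 - 43921\right) = 32827 \left(-6068\right) = -199194236$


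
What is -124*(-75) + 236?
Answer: 9536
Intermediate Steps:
-124*(-75) + 236 = 9300 + 236 = 9536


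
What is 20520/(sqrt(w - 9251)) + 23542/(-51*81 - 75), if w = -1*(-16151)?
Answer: -11771/2103 + 684*sqrt(69)/23 ≈ 241.43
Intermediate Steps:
w = 16151
20520/(sqrt(w - 9251)) + 23542/(-51*81 - 75) = 20520/(sqrt(16151 - 9251)) + 23542/(-51*81 - 75) = 20520/(sqrt(6900)) + 23542/(-4131 - 75) = 20520/((10*sqrt(69))) + 23542/(-4206) = 20520*(sqrt(69)/690) + 23542*(-1/4206) = 684*sqrt(69)/23 - 11771/2103 = -11771/2103 + 684*sqrt(69)/23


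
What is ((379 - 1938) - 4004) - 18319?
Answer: -23882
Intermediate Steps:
((379 - 1938) - 4004) - 18319 = (-1559 - 4004) - 18319 = -5563 - 18319 = -23882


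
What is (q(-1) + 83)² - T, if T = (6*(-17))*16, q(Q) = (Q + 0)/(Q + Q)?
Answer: 34417/4 ≈ 8604.3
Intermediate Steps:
q(Q) = ½ (q(Q) = Q/((2*Q)) = Q*(1/(2*Q)) = ½)
T = -1632 (T = -102*16 = -1632)
(q(-1) + 83)² - T = (½ + 83)² - 1*(-1632) = (167/2)² + 1632 = 27889/4 + 1632 = 34417/4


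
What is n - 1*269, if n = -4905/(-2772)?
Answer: -82307/308 ≈ -267.23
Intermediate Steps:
n = 545/308 (n = -4905*(-1/2772) = 545/308 ≈ 1.7695)
n - 1*269 = 545/308 - 1*269 = 545/308 - 269 = -82307/308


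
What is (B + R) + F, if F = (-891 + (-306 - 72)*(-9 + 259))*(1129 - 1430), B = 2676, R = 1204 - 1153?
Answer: 28715418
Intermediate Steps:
R = 51
F = 28712691 (F = (-891 - 378*250)*(-301) = (-891 - 94500)*(-301) = -95391*(-301) = 28712691)
(B + R) + F = (2676 + 51) + 28712691 = 2727 + 28712691 = 28715418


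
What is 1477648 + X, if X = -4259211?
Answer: -2781563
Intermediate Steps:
1477648 + X = 1477648 - 4259211 = -2781563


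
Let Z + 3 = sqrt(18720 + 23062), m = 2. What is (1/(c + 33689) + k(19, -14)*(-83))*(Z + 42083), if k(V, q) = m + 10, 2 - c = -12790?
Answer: -1948096756000/46481 - 46295075*sqrt(41782)/46481 ≈ -4.2115e+7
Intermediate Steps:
c = 12792 (c = 2 - 1*(-12790) = 2 + 12790 = 12792)
k(V, q) = 12 (k(V, q) = 2 + 10 = 12)
Z = -3 + sqrt(41782) (Z = -3 + sqrt(18720 + 23062) = -3 + sqrt(41782) ≈ 201.41)
(1/(c + 33689) + k(19, -14)*(-83))*(Z + 42083) = (1/(12792 + 33689) + 12*(-83))*((-3 + sqrt(41782)) + 42083) = (1/46481 - 996)*(42080 + sqrt(41782)) = -46295075*(42080 + sqrt(41782))/46481 = -1948096756000/46481 - 46295075*sqrt(41782)/46481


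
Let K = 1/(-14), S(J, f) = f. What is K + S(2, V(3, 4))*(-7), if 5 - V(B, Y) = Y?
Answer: -99/14 ≈ -7.0714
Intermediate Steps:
V(B, Y) = 5 - Y
K = -1/14 ≈ -0.071429
K + S(2, V(3, 4))*(-7) = -1/14 + (5 - 1*4)*(-7) = -1/14 + (5 - 4)*(-7) = -1/14 + 1*(-7) = -1/14 - 7 = -99/14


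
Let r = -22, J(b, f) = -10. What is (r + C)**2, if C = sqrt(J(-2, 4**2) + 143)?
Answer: (22 - sqrt(133))**2 ≈ 109.57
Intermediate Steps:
C = sqrt(133) (C = sqrt(-10 + 143) = sqrt(133) ≈ 11.533)
(r + C)**2 = (-22 + sqrt(133))**2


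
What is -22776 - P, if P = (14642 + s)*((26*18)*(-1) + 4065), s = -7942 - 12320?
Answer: 20192364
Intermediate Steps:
s = -20262
P = -20215140 (P = (14642 - 20262)*((26*18)*(-1) + 4065) = -5620*(468*(-1) + 4065) = -5620*(-468 + 4065) = -5620*3597 = -20215140)
-22776 - P = -22776 - 1*(-20215140) = -22776 + 20215140 = 20192364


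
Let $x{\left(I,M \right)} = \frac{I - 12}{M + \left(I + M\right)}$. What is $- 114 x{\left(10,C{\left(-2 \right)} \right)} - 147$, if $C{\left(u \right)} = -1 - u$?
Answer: $-128$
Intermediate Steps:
$x{\left(I,M \right)} = \frac{-12 + I}{I + 2 M}$
$- 114 x{\left(10,C{\left(-2 \right)} \right)} - 147 = - 114 \frac{-12 + 10}{10 + 2 \left(-1 - -2\right)} - 147 = - 114 \frac{1}{10 + 2 \left(-1 + 2\right)} \left(-2\right) - 147 = - 114 \frac{1}{10 + 2 \cdot 1} \left(-2\right) - 147 = - 114 \frac{1}{10 + 2} \left(-2\right) - 147 = - 114 \cdot \frac{1}{12} \left(-2\right) - 147 = \left(-114\right) \left(- \frac{1}{6}\right) - 147 = 19 - 147 = -128$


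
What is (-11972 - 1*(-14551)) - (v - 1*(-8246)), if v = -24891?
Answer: 19224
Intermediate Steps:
(-11972 - 1*(-14551)) - (v - 1*(-8246)) = (-11972 - 1*(-14551)) - (-24891 - 1*(-8246)) = (-11972 + 14551) - (-24891 + 8246) = 2579 - 1*(-16645) = 2579 + 16645 = 19224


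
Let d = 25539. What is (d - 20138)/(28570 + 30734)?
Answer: 5401/59304 ≈ 0.091073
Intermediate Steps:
(d - 20138)/(28570 + 30734) = (25539 - 20138)/(28570 + 30734) = 5401/59304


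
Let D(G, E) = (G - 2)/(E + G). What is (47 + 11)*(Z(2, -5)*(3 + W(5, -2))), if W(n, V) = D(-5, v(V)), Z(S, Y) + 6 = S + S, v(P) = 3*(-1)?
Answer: -899/2 ≈ -449.50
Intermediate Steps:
v(P) = -3
Z(S, Y) = -6 + 2*S (Z(S, Y) = -6 + (S + S) = -6 + 2*S)
D(G, E) = (-2 + G)/(E + G)
W(n, V) = 7/8 (W(n, V) = (-2 - 5)/(-3 - 5) = -7/(-8) = -⅛*(-7) = 7/8)
(47 + 11)*(Z(2, -5)*(3 + W(5, -2))) = (47 + 11)*((-6 + 2*2)*(3 + 7/8)) = 58*((-6 + 4)*(31/8)) = 58*(-2*31/8) = 58*(-31/4) = -899/2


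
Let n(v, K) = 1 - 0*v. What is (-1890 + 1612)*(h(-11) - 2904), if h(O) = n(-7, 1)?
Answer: 807034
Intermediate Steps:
n(v, K) = 1 (n(v, K) = 1 - 0 = 1 - 1*0 = 1 + 0 = 1)
h(O) = 1
(-1890 + 1612)*(h(-11) - 2904) = (-1890 + 1612)*(1 - 2904) = -278*(-2903) = 807034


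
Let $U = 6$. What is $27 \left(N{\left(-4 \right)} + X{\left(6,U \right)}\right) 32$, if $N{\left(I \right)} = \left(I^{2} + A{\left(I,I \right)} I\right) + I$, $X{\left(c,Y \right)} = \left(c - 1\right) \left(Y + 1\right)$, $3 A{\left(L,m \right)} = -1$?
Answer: $41760$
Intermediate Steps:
$A{\left(L,m \right)} = - \frac{1}{3}$ ($A{\left(L,m \right)} = \frac{1}{3} \left(-1\right) = - \frac{1}{3}$)
$X{\left(c,Y \right)} = \left(1 + Y\right) \left(-1 + c\right)$ ($X{\left(c,Y \right)} = \left(-1 + c\right) \left(1 + Y\right) = \left(1 + Y\right) \left(-1 + c\right)$)
$N{\left(I \right)} = I^{2} + \frac{2 I}{3}$ ($N{\left(I \right)} = \left(I^{2} - \frac{I}{3}\right) + I = I^{2} + \frac{2 I}{3}$)
$27 \left(N{\left(-4 \right)} + X{\left(6,U \right)}\right) 32 = 27 \left(\frac{1}{3} \left(-4\right) \left(2 + 3 \left(-4\right)\right) + \left(-1 + 6 - 6 + 6 \cdot 6\right)\right) 32 = 27 \left(\frac{1}{3} \left(-4\right) \left(2 - 12\right) + \left(-1 + 6 - 6 + 36\right)\right) 32 = 27 \left(\frac{1}{3} \left(-4\right) \left(-10\right) + 35\right) 32 = 27 \left(\frac{40}{3} + 35\right) 32 = 27 \cdot \frac{145}{3} \cdot 32 = 1305 \cdot 32 = 41760$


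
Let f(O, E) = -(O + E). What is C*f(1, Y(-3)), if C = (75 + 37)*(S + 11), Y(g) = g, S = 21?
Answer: 7168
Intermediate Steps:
C = 3584 (C = (75 + 37)*(21 + 11) = 112*32 = 3584)
f(O, E) = -E - O (f(O, E) = -(E + O) = -E - O)
C*f(1, Y(-3)) = 3584*(-1*(-3) - 1*1) = 3584*(3 - 1) = 3584*2 = 7168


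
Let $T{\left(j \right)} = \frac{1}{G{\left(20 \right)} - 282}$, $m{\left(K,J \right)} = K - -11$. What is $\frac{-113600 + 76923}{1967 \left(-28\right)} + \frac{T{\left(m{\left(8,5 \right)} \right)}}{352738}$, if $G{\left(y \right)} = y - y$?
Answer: $\frac{228021171466}{342407891301} \approx 0.66593$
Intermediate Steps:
$m{\left(K,J \right)} = 11 + K$ ($m{\left(K,J \right)} = K + 11 = 11 + K$)
$G{\left(y \right)} = 0$
$T{\left(j \right)} = - \frac{1}{282}$ ($T{\left(j \right)} = \frac{1}{0 - 282} = \frac{1}{-282} = - \frac{1}{282}$)
$\frac{-113600 + 76923}{1967 \left(-28\right)} + \frac{T{\left(m{\left(8,5 \right)} \right)}}{352738} = \frac{-113600 + 76923}{1967 \left(-28\right)} - \frac{1}{282 \cdot 352738} = - \frac{36677}{-55076} - \frac{1}{99472116} = \left(-36677\right) \left(- \frac{1}{55076}\right) - \frac{1}{99472116} = \frac{36677}{55076} - \frac{1}{99472116} = \frac{228021171466}{342407891301}$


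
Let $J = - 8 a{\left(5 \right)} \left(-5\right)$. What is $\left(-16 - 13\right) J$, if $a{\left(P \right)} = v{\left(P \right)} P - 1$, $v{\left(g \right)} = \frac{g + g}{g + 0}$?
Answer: $-10440$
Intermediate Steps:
$v{\left(g \right)} = 2$ ($v{\left(g \right)} = \frac{2 g}{g} = 2$)
$a{\left(P \right)} = -1 + 2 P$ ($a{\left(P \right)} = 2 P - 1 = -1 + 2 P$)
$J = 360$ ($J = - 8 \left(-1 + 2 \cdot 5\right) \left(-5\right) = - 8 \left(-1 + 10\right) \left(-5\right) = \left(-8\right) 9 \left(-5\right) = \left(-72\right) \left(-5\right) = 360$)
$\left(-16 - 13\right) J = \left(-16 - 13\right) 360 = \left(-29\right) 360 = -10440$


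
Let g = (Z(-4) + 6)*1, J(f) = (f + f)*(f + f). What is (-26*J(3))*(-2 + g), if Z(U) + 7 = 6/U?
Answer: 4212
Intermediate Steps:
Z(U) = -7 + 6/U
J(f) = 4*f² (J(f) = (2*f)*(2*f) = 4*f²)
g = -5/2 (g = ((-7 + 6/(-4)) + 6)*1 = ((-7 + 6*(-¼)) + 6)*1 = ((-7 - 3/2) + 6)*1 = (-17/2 + 6)*1 = -5/2*1 = -5/2 ≈ -2.5000)
(-26*J(3))*(-2 + g) = (-104*3²)*(-2 - 5/2) = -104*9*(-9/2) = -26*36*(-9/2) = -936*(-9/2) = 4212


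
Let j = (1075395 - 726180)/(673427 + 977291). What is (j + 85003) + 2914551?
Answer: 4951418128987/1650718 ≈ 2.9996e+6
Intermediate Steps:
j = 349215/1650718 ≈ 0.21155
(j + 85003) + 2914551 = (349215/1650718 + 85003) + 2914551 = 140316331369/1650718 + 2914551 = 4951418128987/1650718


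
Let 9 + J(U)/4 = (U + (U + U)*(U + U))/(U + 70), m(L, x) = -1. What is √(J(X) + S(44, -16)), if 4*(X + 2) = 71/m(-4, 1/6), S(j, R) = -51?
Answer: √159929/67 ≈ 5.9688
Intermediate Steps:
X = -79/4 (X = -2 + (71/(-1))/4 = -2 + (71*(-1))/4 = -2 + (¼)*(-71) = -2 - 71/4 = -79/4 ≈ -19.750)
J(U) = -36 + 4*(U + 4*U²)/(70 + U) (J(U) = -36 + 4*((U + (U + U)*(U + U))/(U + 70)) = -36 + 4*((U + (2*U)*(2*U))/(70 + U)) = -36 + 4*((U + 4*U²)/(70 + U)) = -36 + 4*(U + 4*U²)/(70 + U))
√(J(X) + S(44, -16)) = √(8*(-315 - 4*(-79/4) + 2*(-79/4)²)/(70 - 79/4) - 51) = √(8*(-315 + 79 + 2*(6241/16))/(201/4) - 51) = √(8*(4/201)*(-315 + 79 + 6241/8) - 51) = √(8*(4/201)*(4353/8) - 51) = √(5804/67 - 51) = √(2387/67) = √159929/67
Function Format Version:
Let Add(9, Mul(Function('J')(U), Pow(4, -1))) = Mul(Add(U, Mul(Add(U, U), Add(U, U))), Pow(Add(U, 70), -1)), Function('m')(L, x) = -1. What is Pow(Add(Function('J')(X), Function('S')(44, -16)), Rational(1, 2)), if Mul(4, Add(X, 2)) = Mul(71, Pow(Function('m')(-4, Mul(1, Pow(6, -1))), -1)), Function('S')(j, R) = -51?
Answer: Mul(Rational(1, 67), Pow(159929, Rational(1, 2))) ≈ 5.9688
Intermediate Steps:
X = Rational(-79, 4) (X = Add(-2, Mul(Rational(1, 4), Mul(71, Pow(-1, -1)))) = Add(-2, Mul(Rational(1, 4), Mul(71, -1))) = Add(-2, Mul(Rational(1, 4), -71)) = Add(-2, Rational(-71, 4)) = Rational(-79, 4) ≈ -19.750)
Function('J')(U) = Add(-36, Mul(4, Pow(Add(70, U), -1), Add(U, Mul(4, Pow(U, 2))))) (Function('J')(U) = Add(-36, Mul(4, Mul(Add(U, Mul(Add(U, U), Add(U, U))), Pow(Add(U, 70), -1)))) = Add(-36, Mul(4, Mul(Add(U, Mul(Mul(2, U), Mul(2, U))), Pow(Add(70, U), -1)))) = Add(-36, Mul(4, Mul(Add(U, Mul(4, Pow(U, 2))), Pow(Add(70, U), -1)))) = Add(-36, Mul(4, Mul(Pow(Add(70, U), -1), Add(U, Mul(4, Pow(U, 2)))))) = Add(-36, Mul(4, Pow(Add(70, U), -1), Add(U, Mul(4, Pow(U, 2))))))
Pow(Add(Function('J')(X), Function('S')(44, -16)), Rational(1, 2)) = Pow(Add(Mul(8, Pow(Add(70, Rational(-79, 4)), -1), Add(-315, Mul(-4, Rational(-79, 4)), Mul(2, Pow(Rational(-79, 4), 2)))), -51), Rational(1, 2)) = Pow(Add(Mul(8, Pow(Rational(201, 4), -1), Add(-315, 79, Mul(2, Rational(6241, 16)))), -51), Rational(1, 2)) = Pow(Add(Mul(8, Rational(4, 201), Add(-315, 79, Rational(6241, 8))), -51), Rational(1, 2)) = Pow(Add(Mul(8, Rational(4, 201), Rational(4353, 8)), -51), Rational(1, 2)) = Pow(Add(Rational(5804, 67), -51), Rational(1, 2)) = Pow(Rational(2387, 67), Rational(1, 2)) = Mul(Rational(1, 67), Pow(159929, Rational(1, 2)))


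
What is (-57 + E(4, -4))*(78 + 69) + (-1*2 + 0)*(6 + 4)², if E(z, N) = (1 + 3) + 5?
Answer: -7256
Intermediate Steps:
E(z, N) = 9 (E(z, N) = 4 + 5 = 9)
(-57 + E(4, -4))*(78 + 69) + (-1*2 + 0)*(6 + 4)² = (-57 + 9)*(78 + 69) + (-1*2 + 0)*(6 + 4)² = -48*147 + (-2 + 0)*10² = -7056 - 2*100 = -7056 - 200 = -7256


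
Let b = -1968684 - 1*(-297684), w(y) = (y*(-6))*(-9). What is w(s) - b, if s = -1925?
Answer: 1567050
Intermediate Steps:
w(y) = 54*y (w(y) = -6*y*(-9) = 54*y)
b = -1671000 (b = -1968684 + 297684 = -1671000)
w(s) - b = 54*(-1925) - 1*(-1671000) = -103950 + 1671000 = 1567050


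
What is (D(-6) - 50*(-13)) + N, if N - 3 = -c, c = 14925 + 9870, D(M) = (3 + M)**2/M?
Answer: -48287/2 ≈ -24144.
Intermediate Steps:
D(M) = (3 + M)**2/M
c = 24795
N = -24792 (N = 3 - 1*24795 = 3 - 24795 = -24792)
(D(-6) - 50*(-13)) + N = ((3 - 6)**2/(-6) - 50*(-13)) - 24792 = (-1/6*(-3)**2 + 650) - 24792 = (-1/6*9 + 650) - 24792 = (-3/2 + 650) - 24792 = 1297/2 - 24792 = -48287/2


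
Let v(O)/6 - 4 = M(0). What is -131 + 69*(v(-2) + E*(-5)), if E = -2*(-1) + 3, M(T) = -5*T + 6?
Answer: 2284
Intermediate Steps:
M(T) = 6 - 5*T
v(O) = 60 (v(O) = 24 + 6*(6 - 5*0) = 24 + 6*(6 + 0) = 24 + 6*6 = 24 + 36 = 60)
E = 5 (E = 2 + 3 = 5)
-131 + 69*(v(-2) + E*(-5)) = -131 + 69*(60 + 5*(-5)) = -131 + 69*(60 - 25) = -131 + 69*35 = -131 + 2415 = 2284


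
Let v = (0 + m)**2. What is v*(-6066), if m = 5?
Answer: -151650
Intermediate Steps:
v = 25 (v = (0 + 5)**2 = 5**2 = 25)
v*(-6066) = 25*(-6066) = -151650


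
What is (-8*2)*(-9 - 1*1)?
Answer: 160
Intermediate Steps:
(-8*2)*(-9 - 1*1) = -16*(-9 - 1) = -16*(-10) = 160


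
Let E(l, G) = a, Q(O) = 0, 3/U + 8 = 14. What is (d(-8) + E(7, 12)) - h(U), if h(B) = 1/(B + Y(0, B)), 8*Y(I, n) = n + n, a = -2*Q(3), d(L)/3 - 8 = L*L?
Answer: 1072/5 ≈ 214.40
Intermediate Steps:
d(L) = 24 + 3*L**2 (d(L) = 24 + 3*(L*L) = 24 + 3*L**2)
U = 1/2 (U = 3/(-8 + 14) = 3/6 = 3*(1/6) = 1/2 ≈ 0.50000)
a = 0 (a = -2*0 = 0)
Y(I, n) = n/4 (Y(I, n) = (n + n)/8 = (2*n)/8 = n/4)
E(l, G) = 0
h(B) = 4/(5*B) (h(B) = 1/(B + B/4) = 1/(5*B/4) = 4/(5*B))
(d(-8) + E(7, 12)) - h(U) = ((24 + 3*(-8)**2) + 0) - 4/(5*1/2) = ((24 + 3*64) + 0) - 4*2/5 = ((24 + 192) + 0) - 1*8/5 = (216 + 0) - 8/5 = 216 - 8/5 = 1072/5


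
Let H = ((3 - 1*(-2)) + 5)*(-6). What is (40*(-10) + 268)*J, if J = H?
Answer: 7920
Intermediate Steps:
H = -60 (H = ((3 + 2) + 5)*(-6) = (5 + 5)*(-6) = 10*(-6) = -60)
J = -60
(40*(-10) + 268)*J = (40*(-10) + 268)*(-60) = (-400 + 268)*(-60) = -132*(-60) = 7920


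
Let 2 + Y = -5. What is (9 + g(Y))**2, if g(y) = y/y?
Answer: 100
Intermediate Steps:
Y = -7 (Y = -2 - 5 = -7)
g(y) = 1
(9 + g(Y))**2 = (9 + 1)**2 = 10**2 = 100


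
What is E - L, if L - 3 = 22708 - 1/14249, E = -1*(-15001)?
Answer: -109859789/14249 ≈ -7710.0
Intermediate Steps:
E = 15001
L = 323609038/14249 (L = 3 + (22708 - 1/14249) = 3 + 323566291/14249 = 323609038/14249 ≈ 22711.)
E - L = 15001 - 1*323609038/14249 = 15001 - 323609038/14249 = -109859789/14249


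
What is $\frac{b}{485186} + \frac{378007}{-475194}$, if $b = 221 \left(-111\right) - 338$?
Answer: $- \frac{3754255844}{4433797617} \approx -0.84674$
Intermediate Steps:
$b = -24869$ ($b = -24531 - 338 = -24869$)
$\frac{b}{485186} + \frac{378007}{-475194} = - \frac{24869}{485186} + \frac{378007}{-475194} = \left(-24869\right) \frac{1}{485186} + 378007 \left(- \frac{1}{475194}\right) = - \frac{1913}{37322} - \frac{378007}{475194} = - \frac{3754255844}{4433797617}$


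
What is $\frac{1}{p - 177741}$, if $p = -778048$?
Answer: $- \frac{1}{955789} \approx -1.0463 \cdot 10^{-6}$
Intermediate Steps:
$\frac{1}{p - 177741} = \frac{1}{-778048 - 177741} = \frac{1}{-955789} = - \frac{1}{955789}$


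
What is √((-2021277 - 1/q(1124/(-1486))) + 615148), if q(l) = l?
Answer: I*√444116990310/562 ≈ 1185.8*I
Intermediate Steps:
√((-2021277 - 1/q(1124/(-1486))) + 615148) = √((-2021277 - 1/(1124/(-1486))) + 615148) = √((-2021277 - 1/(1124*(-1/1486))) + 615148) = √((-2021277 - 1/(-562/743)) + 615148) = √((-2021277 - 1*(-743/562)) + 615148) = √((-2021277 + 743/562) + 615148) = √(-1135956931/562 + 615148) = √(-790243755/562) = I*√444116990310/562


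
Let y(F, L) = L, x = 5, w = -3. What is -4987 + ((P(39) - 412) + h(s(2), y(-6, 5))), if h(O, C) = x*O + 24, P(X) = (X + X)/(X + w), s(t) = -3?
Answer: -32327/6 ≈ -5387.8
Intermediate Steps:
P(X) = 2*X/(-3 + X) (P(X) = (X + X)/(X - 3) = (2*X)/(-3 + X) = 2*X/(-3 + X))
h(O, C) = 24 + 5*O (h(O, C) = 5*O + 24 = 24 + 5*O)
-4987 + ((P(39) - 412) + h(s(2), y(-6, 5))) = -4987 + ((2*39/(-3 + 39) - 412) + (24 + 5*(-3))) = -4987 + ((2*39/36 - 412) + (24 - 15)) = -4987 + ((2*39*(1/36) - 412) + 9) = -4987 + ((13/6 - 412) + 9) = -4987 + (-2459/6 + 9) = -4987 - 2405/6 = -32327/6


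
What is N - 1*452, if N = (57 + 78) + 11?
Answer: -306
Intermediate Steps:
N = 146 (N = 135 + 11 = 146)
N - 1*452 = 146 - 1*452 = 146 - 452 = -306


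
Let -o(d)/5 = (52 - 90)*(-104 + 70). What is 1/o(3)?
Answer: -1/6460 ≈ -0.00015480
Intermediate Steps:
o(d) = -6460 (o(d) = -5*(52 - 90)*(-104 + 70) = -(-190)*(-34) = -5*1292 = -6460)
1/o(3) = 1/(-6460) = -1/6460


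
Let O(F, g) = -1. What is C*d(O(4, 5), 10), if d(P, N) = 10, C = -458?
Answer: -4580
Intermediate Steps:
C*d(O(4, 5), 10) = -458*10 = -4580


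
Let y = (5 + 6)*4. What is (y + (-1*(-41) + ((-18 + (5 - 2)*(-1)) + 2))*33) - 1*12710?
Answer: -11940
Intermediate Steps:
y = 44 (y = 11*4 = 44)
(y + (-1*(-41) + ((-18 + (5 - 2)*(-1)) + 2))*33) - 1*12710 = (44 + (-1*(-41) + ((-18 + (5 - 2)*(-1)) + 2))*33) - 1*12710 = (44 + (41 + ((-18 + 3*(-1)) + 2))*33) - 12710 = (44 + (41 + ((-18 - 3) + 2))*33) - 12710 = (44 + (41 + (-21 + 2))*33) - 12710 = (44 + (41 - 19)*33) - 12710 = (44 + 22*33) - 12710 = (44 + 726) - 12710 = 770 - 12710 = -11940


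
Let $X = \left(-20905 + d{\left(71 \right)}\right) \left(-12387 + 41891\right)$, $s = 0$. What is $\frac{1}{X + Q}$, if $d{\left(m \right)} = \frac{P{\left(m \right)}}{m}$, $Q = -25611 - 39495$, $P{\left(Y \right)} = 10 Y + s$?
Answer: $- \frac{1}{616551186} \approx -1.6219 \cdot 10^{-9}$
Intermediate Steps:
$P{\left(Y \right)} = 10 Y$ ($P{\left(Y \right)} = 10 Y + 0 = 10 Y$)
$Q = -65106$ ($Q = -25611 - 39495 = -65106$)
$d{\left(m \right)} = 10$ ($d{\left(m \right)} = \frac{10 m}{m} = 10$)
$X = -616486080$ ($X = \left(-20905 + 10\right) \left(-12387 + 41891\right) = \left(-20895\right) 29504 = -616486080$)
$\frac{1}{X + Q} = \frac{1}{-616486080 - 65106} = \frac{1}{-616551186} = - \frac{1}{616551186}$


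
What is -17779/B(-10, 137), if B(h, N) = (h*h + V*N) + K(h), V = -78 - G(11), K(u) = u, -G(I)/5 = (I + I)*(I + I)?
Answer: -17779/320944 ≈ -0.055396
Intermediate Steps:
G(I) = -20*I**2 (G(I) = -5*(I + I)*(I + I) = -5*2*I*2*I = -20*I**2)
V = 2342 (V = -78 - (-20)*11**2 = -78 - (-20)*121 = -78 - 1*(-2420) = -78 + 2420 = 2342)
B(h, N) = h + h**2 + 2342*N (B(h, N) = (h*h + 2342*N) + h = (h**2 + 2342*N) + h = h + h**2 + 2342*N)
-17779/B(-10, 137) = -17779/(-10 + (-10)**2 + 2342*137) = -17779/(-10 + 100 + 320854) = -17779/320944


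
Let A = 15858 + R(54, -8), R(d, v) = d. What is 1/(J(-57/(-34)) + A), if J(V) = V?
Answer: 34/541065 ≈ 6.2839e-5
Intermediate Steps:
A = 15912 (A = 15858 + 54 = 15912)
1/(J(-57/(-34)) + A) = 1/(-57/(-34) + 15912) = 1/(-57*(-1/34) + 15912) = 1/(57/34 + 15912) = 1/(541065/34) = 34/541065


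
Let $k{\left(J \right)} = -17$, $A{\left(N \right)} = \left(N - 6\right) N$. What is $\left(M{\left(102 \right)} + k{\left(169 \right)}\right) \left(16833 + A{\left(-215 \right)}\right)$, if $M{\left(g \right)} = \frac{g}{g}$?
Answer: $-1029568$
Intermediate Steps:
$A{\left(N \right)} = N \left(-6 + N\right)$ ($A{\left(N \right)} = \left(-6 + N\right) N = N \left(-6 + N\right)$)
$M{\left(g \right)} = 1$
$\left(M{\left(102 \right)} + k{\left(169 \right)}\right) \left(16833 + A{\left(-215 \right)}\right) = \left(1 - 17\right) \left(16833 - 215 \left(-6 - 215\right)\right) = - 16 \left(16833 - -47515\right) = - 16 \left(16833 + 47515\right) = \left(-16\right) 64348 = -1029568$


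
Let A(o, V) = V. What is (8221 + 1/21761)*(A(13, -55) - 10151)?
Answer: -1825824639492/21761 ≈ -8.3903e+7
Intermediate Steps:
(8221 + 1/21761)*(A(13, -55) - 10151) = (8221 + 1/21761)*(-55 - 10151) = (8221 + 1/21761)*(-10206) = (178897182/21761)*(-10206) = -1825824639492/21761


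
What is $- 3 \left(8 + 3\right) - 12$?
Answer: $-45$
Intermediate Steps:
$- 3 \left(8 + 3\right) - 12 = \left(-3\right) 11 - 12 = -33 - 12 = -45$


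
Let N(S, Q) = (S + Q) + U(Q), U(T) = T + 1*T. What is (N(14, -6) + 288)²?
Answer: 80656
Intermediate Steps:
U(T) = 2*T (U(T) = T + T = 2*T)
N(S, Q) = S + 3*Q (N(S, Q) = (S + Q) + 2*Q = (Q + S) + 2*Q = S + 3*Q)
(N(14, -6) + 288)² = ((14 + 3*(-6)) + 288)² = ((14 - 18) + 288)² = (-4 + 288)² = 284² = 80656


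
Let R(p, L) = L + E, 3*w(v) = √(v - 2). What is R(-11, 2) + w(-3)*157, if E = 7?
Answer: 9 + 157*I*√5/3 ≈ 9.0 + 117.02*I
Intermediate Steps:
w(v) = √(-2 + v)/3 (w(v) = √(v - 2)/3 = √(-2 + v)/3)
R(p, L) = 7 + L (R(p, L) = L + 7 = 7 + L)
R(-11, 2) + w(-3)*157 = (7 + 2) + (√(-2 - 3)/3)*157 = 9 + (√(-5)/3)*157 = 9 + ((I*√5)/3)*157 = 9 + (I*√5/3)*157 = 9 + 157*I*√5/3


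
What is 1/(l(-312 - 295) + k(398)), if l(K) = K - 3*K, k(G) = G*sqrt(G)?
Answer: -607/30785498 + 199*sqrt(398)/30785498 ≈ 0.00010924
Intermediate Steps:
k(G) = G**(3/2)
l(K) = -2*K
1/(l(-312 - 295) + k(398)) = 1/(-2*(-312 - 295) + 398**(3/2)) = 1/(-2*(-607) + 398*sqrt(398)) = 1/(1214 + 398*sqrt(398))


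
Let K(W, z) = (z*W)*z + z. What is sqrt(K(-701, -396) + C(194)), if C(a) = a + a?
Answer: 2*I*sqrt(27482006) ≈ 10485.0*I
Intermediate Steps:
C(a) = 2*a
K(W, z) = z + W*z**2 (K(W, z) = (W*z)*z + z = W*z**2 + z = z + W*z**2)
sqrt(K(-701, -396) + C(194)) = sqrt(-396*(1 - 701*(-396)) + 2*194) = sqrt(-396*(1 + 277596) + 388) = sqrt(-396*277597 + 388) = sqrt(-109928412 + 388) = sqrt(-109928024) = 2*I*sqrt(27482006)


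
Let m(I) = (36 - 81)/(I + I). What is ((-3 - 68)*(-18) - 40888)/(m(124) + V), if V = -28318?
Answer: 9823280/7022909 ≈ 1.3987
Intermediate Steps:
m(I) = -45/(2*I) (m(I) = -45*1/(2*I) = -45/(2*I))
((-3 - 68)*(-18) - 40888)/(m(124) + V) = ((-3 - 68)*(-18) - 40888)/(-45/2/124 - 28318) = (-71*(-18) - 40888)/(-45/2*1/124 - 28318) = (1278 - 40888)/(-45/248 - 28318) = -39610/(-7022909/248) = -39610*(-248/7022909) = 9823280/7022909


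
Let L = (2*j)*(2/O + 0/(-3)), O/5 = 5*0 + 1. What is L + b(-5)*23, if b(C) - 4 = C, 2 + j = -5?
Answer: -143/5 ≈ -28.600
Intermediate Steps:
j = -7 (j = -2 - 5 = -7)
O = 5 (O = 5*(5*0 + 1) = 5*(0 + 1) = 5*1 = 5)
b(C) = 4 + C
L = -28/5 (L = (2*(-7))*(2/5 + 0/(-3)) = -14*(2*(1/5) + 0*(-1/3)) = -14*(2/5 + 0) = -14*2/5 = -28/5 ≈ -5.6000)
L + b(-5)*23 = -28/5 + (4 - 5)*23 = -28/5 - 1*23 = -28/5 - 23 = -143/5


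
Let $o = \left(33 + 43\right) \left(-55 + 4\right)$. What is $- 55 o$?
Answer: $213180$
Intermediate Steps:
$o = -3876$ ($o = 76 \left(-51\right) = -3876$)
$- 55 o = \left(-55\right) \left(-3876\right) = 213180$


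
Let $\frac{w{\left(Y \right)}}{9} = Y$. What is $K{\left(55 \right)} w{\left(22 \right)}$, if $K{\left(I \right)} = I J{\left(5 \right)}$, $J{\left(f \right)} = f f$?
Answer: $272250$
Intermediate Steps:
$w{\left(Y \right)} = 9 Y$
$J{\left(f \right)} = f^{2}$
$K{\left(I \right)} = 25 I$ ($K{\left(I \right)} = I 5^{2} = I 25 = 25 I$)
$K{\left(55 \right)} w{\left(22 \right)} = 25 \cdot 55 \cdot 9 \cdot 22 = 1375 \cdot 198 = 272250$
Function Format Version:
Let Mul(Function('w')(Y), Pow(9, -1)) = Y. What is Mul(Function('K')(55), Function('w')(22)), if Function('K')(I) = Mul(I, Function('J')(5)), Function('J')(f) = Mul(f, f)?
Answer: 272250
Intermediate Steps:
Function('w')(Y) = Mul(9, Y)
Function('J')(f) = Pow(f, 2)
Function('K')(I) = Mul(25, I) (Function('K')(I) = Mul(I, Pow(5, 2)) = Mul(I, 25) = Mul(25, I))
Mul(Function('K')(55), Function('w')(22)) = Mul(Mul(25, 55), Mul(9, 22)) = Mul(1375, 198) = 272250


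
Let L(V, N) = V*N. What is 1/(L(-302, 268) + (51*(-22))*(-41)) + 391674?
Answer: 13682739515/34934 ≈ 3.9167e+5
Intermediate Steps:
L(V, N) = N*V
1/(L(-302, 268) + (51*(-22))*(-41)) + 391674 = 1/(268*(-302) + (51*(-22))*(-41)) + 391674 = 1/(-80936 - 1122*(-41)) + 391674 = 1/(-80936 + 46002) + 391674 = 1/(-34934) + 391674 = -1/34934 + 391674 = 13682739515/34934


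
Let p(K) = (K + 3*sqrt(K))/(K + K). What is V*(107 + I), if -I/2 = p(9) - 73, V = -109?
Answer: -27359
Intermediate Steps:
p(K) = (K + 3*sqrt(K))/(2*K) (p(K) = (K + 3*sqrt(K))/((2*K)) = (K + 3*sqrt(K))*(1/(2*K)) = (K + 3*sqrt(K))/(2*K))
I = 144 (I = -2*((1/2 + 3/(2*sqrt(9))) - 73) = -2*((1/2 + (3/2)*(1/3)) - 73) = -2*((1/2 + 1/2) - 73) = -2*(1 - 73) = -2*(-72) = 144)
V*(107 + I) = -109*(107 + 144) = -109*251 = -27359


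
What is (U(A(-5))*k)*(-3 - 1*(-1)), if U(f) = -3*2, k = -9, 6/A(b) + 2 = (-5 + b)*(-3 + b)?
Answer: -108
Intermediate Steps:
A(b) = 6/(-2 + (-5 + b)*(-3 + b))
U(f) = -6
(U(A(-5))*k)*(-3 - 1*(-1)) = (-6*(-9))*(-3 - 1*(-1)) = 54*(-3 + 1) = 54*(-2) = -108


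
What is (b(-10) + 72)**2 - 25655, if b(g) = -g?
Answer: -18931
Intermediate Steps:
(b(-10) + 72)**2 - 25655 = (-1*(-10) + 72)**2 - 25655 = (10 + 72)**2 - 25655 = 82**2 - 25655 = 6724 - 25655 = -18931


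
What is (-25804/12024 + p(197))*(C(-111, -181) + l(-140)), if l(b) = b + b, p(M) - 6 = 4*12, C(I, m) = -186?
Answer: -36318409/1503 ≈ -24164.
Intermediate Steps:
p(M) = 54 (p(M) = 6 + 4*12 = 6 + 48 = 54)
l(b) = 2*b
(-25804/12024 + p(197))*(C(-111, -181) + l(-140)) = (-25804/12024 + 54)*(-186 + 2*(-140)) = (-25804*1/12024 + 54)*(-186 - 280) = (-6451/3006 + 54)*(-466) = (155873/3006)*(-466) = -36318409/1503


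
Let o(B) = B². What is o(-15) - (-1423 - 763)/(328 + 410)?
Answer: 84118/369 ≈ 227.96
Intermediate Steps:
o(-15) - (-1423 - 763)/(328 + 410) = (-15)² - (-1423 - 763)/(328 + 410) = 225 - (-2186)/738 = 225 - 1*(-1093/369) = 225 + 1093/369 = 84118/369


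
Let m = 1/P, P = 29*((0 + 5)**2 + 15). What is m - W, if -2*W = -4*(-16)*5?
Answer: 185601/1160 ≈ 160.00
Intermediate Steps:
P = 1160 (P = 29*(5**2 + 15) = 29*(25 + 15) = 29*40 = 1160)
W = -160 (W = -(-4*(-16))*5/2 = -32*5 = -1/2*320 = -160)
m = 1/1160 ≈ 0.00086207
m - W = 1/1160 - 1*(-160) = 1/1160 + 160 = 185601/1160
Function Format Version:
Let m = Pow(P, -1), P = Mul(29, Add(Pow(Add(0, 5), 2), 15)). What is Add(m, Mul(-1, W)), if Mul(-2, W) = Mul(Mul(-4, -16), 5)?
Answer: Rational(185601, 1160) ≈ 160.00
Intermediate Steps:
P = 1160 (P = Mul(29, Add(Pow(5, 2), 15)) = Mul(29, Add(25, 15)) = Mul(29, 40) = 1160)
W = -160 (W = Mul(Rational(-1, 2), Mul(Mul(-4, -16), 5)) = Mul(Rational(-1, 2), Mul(64, 5)) = Mul(Rational(-1, 2), 320) = -160)
m = Rational(1, 1160) (m = Pow(1160, -1) = Rational(1, 1160) ≈ 0.00086207)
Add(m, Mul(-1, W)) = Add(Rational(1, 1160), Mul(-1, -160)) = Add(Rational(1, 1160), 160) = Rational(185601, 1160)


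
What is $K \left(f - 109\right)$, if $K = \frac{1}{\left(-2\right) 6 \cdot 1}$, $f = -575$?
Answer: $57$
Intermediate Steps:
$K = - \frac{1}{12}$ ($K = \frac{1}{\left(-12\right) 1} = \frac{1}{-12} = - \frac{1}{12} \approx -0.083333$)
$K \left(f - 109\right) = - \frac{-575 - 109}{12} = \left(- \frac{1}{12}\right) \left(-684\right) = 57$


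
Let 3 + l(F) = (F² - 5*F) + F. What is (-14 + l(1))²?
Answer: 400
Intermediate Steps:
l(F) = -3 + F² - 4*F (l(F) = -3 + ((F² - 5*F) + F) = -3 + (F² - 4*F) = -3 + F² - 4*F)
(-14 + l(1))² = (-14 + (-3 + 1² - 4*1))² = (-14 + (-3 + 1 - 4))² = (-14 - 6)² = (-20)² = 400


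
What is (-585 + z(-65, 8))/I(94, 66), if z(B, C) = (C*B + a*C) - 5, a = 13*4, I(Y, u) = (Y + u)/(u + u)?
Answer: -11451/20 ≈ -572.55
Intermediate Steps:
I(Y, u) = (Y + u)/(2*u) (I(Y, u) = (Y + u)/((2*u)) = (Y + u)*(1/(2*u)) = (Y + u)/(2*u))
a = 52
z(B, C) = -5 + 52*C + B*C (z(B, C) = (C*B + 52*C) - 5 = (B*C + 52*C) - 5 = (52*C + B*C) - 5 = -5 + 52*C + B*C)
(-585 + z(-65, 8))/I(94, 66) = (-585 + (-5 + 52*8 - 65*8))/(((½)*(94 + 66)/66)) = (-585 + (-5 + 416 - 520))/(((½)*(1/66)*160)) = (-585 - 109)/(40/33) = -694*33/40 = -11451/20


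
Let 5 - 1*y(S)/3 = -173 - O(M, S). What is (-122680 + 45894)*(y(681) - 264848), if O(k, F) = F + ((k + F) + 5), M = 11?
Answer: 19978181480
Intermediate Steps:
O(k, F) = 5 + k + 2*F (O(k, F) = F + ((F + k) + 5) = F + (5 + F + k) = 5 + k + 2*F)
y(S) = 582 + 6*S (y(S) = 15 - 3*(-173 - (5 + 11 + 2*S)) = 15 - 3*(-173 - (16 + 2*S)) = 15 - 3*(-173 + (-16 - 2*S)) = 15 - 3*(-189 - 2*S) = 15 + (567 + 6*S) = 582 + 6*S)
(-122680 + 45894)*(y(681) - 264848) = (-122680 + 45894)*((582 + 6*681) - 264848) = -76786*((582 + 4086) - 264848) = -76786*(4668 - 264848) = -76786*(-260180) = 19978181480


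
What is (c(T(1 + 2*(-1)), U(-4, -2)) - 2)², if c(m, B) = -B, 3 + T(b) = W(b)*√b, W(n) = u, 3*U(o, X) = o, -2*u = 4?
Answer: 4/9 ≈ 0.44444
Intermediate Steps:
u = -2 (u = -½*4 = -2)
U(o, X) = o/3
W(n) = -2
T(b) = -3 - 2*√b
(c(T(1 + 2*(-1)), U(-4, -2)) - 2)² = (-(-4)/3 - 2)² = (-1*(-4/3) - 2)² = (4/3 - 2)² = (-⅔)² = 4/9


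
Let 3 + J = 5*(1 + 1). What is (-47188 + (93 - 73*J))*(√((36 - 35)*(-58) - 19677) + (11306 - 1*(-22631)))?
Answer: -1615604822 - 47606*I*√19735 ≈ -1.6156e+9 - 6.6878e+6*I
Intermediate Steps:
J = 7 (J = -3 + 5*(1 + 1) = -3 + 5*2 = -3 + 10 = 7)
(-47188 + (93 - 73*J))*(√((36 - 35)*(-58) - 19677) + (11306 - 1*(-22631))) = (-47188 + (93 - 73*7))*(√((36 - 35)*(-58) - 19677) + (11306 - 1*(-22631))) = (-47188 + (93 - 511))*(√(1*(-58) - 19677) + (11306 + 22631)) = (-47188 - 418)*(√(-58 - 19677) + 33937) = -47606*(√(-19735) + 33937) = -47606*(I*√19735 + 33937) = -47606*(33937 + I*√19735) = -1615604822 - 47606*I*√19735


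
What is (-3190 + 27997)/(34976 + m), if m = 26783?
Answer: 24807/61759 ≈ 0.40167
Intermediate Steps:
(-3190 + 27997)/(34976 + m) = (-3190 + 27997)/(34976 + 26783) = 24807/61759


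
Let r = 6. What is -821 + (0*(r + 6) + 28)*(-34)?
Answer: -1773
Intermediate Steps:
-821 + (0*(r + 6) + 28)*(-34) = -821 + (0*(6 + 6) + 28)*(-34) = -821 + (0*12 + 28)*(-34) = -821 + (0 + 28)*(-34) = -821 + 28*(-34) = -821 - 952 = -1773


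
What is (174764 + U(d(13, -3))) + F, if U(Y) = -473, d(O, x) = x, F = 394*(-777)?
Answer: -131847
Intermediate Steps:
F = -306138
(174764 + U(d(13, -3))) + F = (174764 - 473) - 306138 = 174291 - 306138 = -131847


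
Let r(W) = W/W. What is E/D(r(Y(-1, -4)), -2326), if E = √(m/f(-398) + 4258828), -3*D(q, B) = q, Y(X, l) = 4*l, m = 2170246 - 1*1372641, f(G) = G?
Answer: -3*√674297943722/398 ≈ -6189.6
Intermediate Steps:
m = 797605 (m = 2170246 - 1372641 = 797605)
r(W) = 1
D(q, B) = -q/3
E = √674297943722/398 (E = √(797605/(-398) + 4258828) = √(797605*(-1/398) + 4258828) = √(-797605/398 + 4258828) = √(1694215939/398) = √674297943722/398 ≈ 2063.2)
E/D(r(Y(-1, -4)), -2326) = (√674297943722/398)/((-⅓*1)) = (√674297943722/398)/(-⅓) = (√674297943722/398)*(-3) = -3*√674297943722/398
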